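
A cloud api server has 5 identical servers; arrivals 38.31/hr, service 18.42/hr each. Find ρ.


ρ = λ/(cμ) = 38.31/(5·18.42) = 38.31/92.10 = 0.4160

Final: 0.4160


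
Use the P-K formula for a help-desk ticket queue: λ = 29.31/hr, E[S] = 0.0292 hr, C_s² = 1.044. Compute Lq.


ρ = λ·E[S] = 29.31·0.0292 = 0.8559
Lq = ρ²(1+C_s²)/(2(1−ρ)) = 0.7325·(1+1.044)/(2·0.1441)
= 0.7325·2.0440/0.2883 = 5.19325

Final: 5.19325


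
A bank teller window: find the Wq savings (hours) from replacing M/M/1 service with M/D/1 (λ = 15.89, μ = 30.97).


ρ = 15.89/30.97 = 0.5131
Wq(M/M/1) = ρ/(μ−λ) = 0.5131/15.08 = 0.03402 hr
Wq(M/D/1) = ρ/(2(μ−λ)) = 0.01701 hr
Savings = 0.03402 − 0.01701 = 0.01701 hr

Final: 0.01701 hr


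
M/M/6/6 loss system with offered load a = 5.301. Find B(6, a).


B(c,a) = (a^c/c!) / Σ_{k=0}^{c} a^k/k!
a^6/6! = 30.818701
Σ terms (k=0..6): 1.00000 + 5.30100 + 14.05030 + 24.82688 + 32.90182 + 34.88251 + 30.81870 = 143.781220
B = 30.818701/143.781220 = 0.214344

Final: 0.214344


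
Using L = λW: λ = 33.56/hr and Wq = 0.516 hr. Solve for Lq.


Lq = λWq = 33.56·0.516 = 17.3170

Final: 17.3170


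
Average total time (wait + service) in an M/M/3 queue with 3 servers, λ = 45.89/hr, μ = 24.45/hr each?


a = 1.8769; ρ = 0.6256; P₀ = 0.131895
Lq = P₀·a^c·ρ/(c!(1−ρ)²) = 0.64880
Wq = Lq/λ = 0.64880/45.89 = 0.01414 hr
W = Wq + 1/μ = 0.01414 + 0.04090 = 0.05504 hr

Final: 0.05504 hr


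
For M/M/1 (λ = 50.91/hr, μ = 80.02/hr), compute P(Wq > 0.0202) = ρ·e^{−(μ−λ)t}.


ρ = 50.91/80.02 = 0.6362
P(Wq > t) = ρ·e^{−(μ−λ)t} = 0.6362·e^{−0.5880}
= 0.6362·0.555425 = 0.353370

Final: 0.353370


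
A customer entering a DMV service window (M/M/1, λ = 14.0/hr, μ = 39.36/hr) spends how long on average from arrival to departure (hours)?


W = 1/(μ−λ) = 1/(39.36 − 14.0) = 1/25.36 = 0.03943 hr

Final: 0.03943 hr


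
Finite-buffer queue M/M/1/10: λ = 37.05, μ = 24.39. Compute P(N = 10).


ρ = λ/μ = 37.05/24.39 = 1.5191
P_K = (1−ρ)ρ^K/(1−ρ^(K+1)) = (-0.5191·65.428072)/(1 − 99.389506)
= -33.961434/-98.389506 = 0.345173

Final: 0.345173


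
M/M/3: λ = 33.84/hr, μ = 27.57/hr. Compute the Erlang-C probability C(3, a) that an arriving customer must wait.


a = λ/μ = 1.2274; ρ = a/3 = 0.4091
P₀ = 0.285526 (from M/M/c formula)
C(c,a) = [a^c/(c!(1−ρ))]·P₀ = [1.84919/(6·0.5909)]·0.285526
= 0.52161·0.285526 = 0.148933

Final: 0.148933


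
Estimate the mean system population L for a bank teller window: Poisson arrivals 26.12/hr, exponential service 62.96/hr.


ρ = λ/μ = 26.12/62.96 = 0.4149
L = ρ/(1−ρ) = 0.4149/(1 − 0.4149) = 0.4149/0.5851 = 0.7090

Final: 0.7090


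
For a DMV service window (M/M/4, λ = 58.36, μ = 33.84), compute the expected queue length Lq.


a = λ/μ = 1.7246; ρ = a/4 = 0.4311
P₀ = 0.174994
Lq = P₀·a^c·ρ / (c!·(1−ρ)²) = 0.174994·8.84585·0.4311/(24·0.32359)
= 0.08594

Final: 0.08594


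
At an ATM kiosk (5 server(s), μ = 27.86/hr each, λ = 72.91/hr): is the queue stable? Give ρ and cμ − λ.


Total capacity cμ = 5·27.86 = 139.30/hr
ρ = λ/(cμ) = 72.91/139.30 = 0.5234
Stable ⇔ ρ < 1: YES
Spare capacity = cμ − λ = 139.30 − 72.91 = 66.39/hr

Final: ρ = 0.5234; stable; margin = 66.39/hr


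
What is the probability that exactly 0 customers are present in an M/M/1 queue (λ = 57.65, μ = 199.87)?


ρ = 57.65/199.87 = 0.2884
P_n = (1−ρ)·ρ^n = (1 − 0.2884)·0.2884^0 = 0.7116·1.000000 = 0.711563

Final: 0.711563


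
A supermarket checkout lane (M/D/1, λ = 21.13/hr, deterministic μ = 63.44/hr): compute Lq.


ρ = 21.13/63.44 = 0.3331
M/D/1: Lq = ρ²/(2(1−ρ)) = 0.1109/(2·0.6669) = 0.08317

Final: 0.08317


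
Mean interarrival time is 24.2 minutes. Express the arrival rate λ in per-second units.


λ = 1/(interarrival time) in consistent units.
1 second = 0.0166667 min, so λ = 0.0166667/24.2 = 0.0006887 per second

Final: 0.0006887 /sec


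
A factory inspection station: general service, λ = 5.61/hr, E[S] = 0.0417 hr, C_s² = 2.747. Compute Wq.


ρ = λ·E[S] = 5.61·0.0417 = 0.2339
E[S²] = E[S]²(1+C_s²) = 0.0417²·(1+2.747) = 0.006516
Wq = λ·E[S²]/(2(1−ρ)) = 5.61·0.006516/(2·0.7661) = 0.02386 hr

Final: 0.02386 hr


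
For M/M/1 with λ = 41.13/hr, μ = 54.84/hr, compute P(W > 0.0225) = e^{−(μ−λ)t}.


W ~ Exponential(μ−λ) for M/M/1.
μ − λ = 54.84 − 41.13 = 13.7100
P(W > t) = e^{−(μ−λ)t} = e^{−0.3085} = 0.734566

Final: 0.734566


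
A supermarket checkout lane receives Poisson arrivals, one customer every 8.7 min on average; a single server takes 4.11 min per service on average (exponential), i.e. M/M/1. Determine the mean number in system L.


λ = 60/8.7 = 6.8966 /hr
μ = 60/4.11 = 14.5985 /hr
ρ = λ/μ = 6.8966/14.5985 = 0.4724
L = ρ/(1−ρ) = 0.4724/0.5276 = 0.8954

Final: 0.8954


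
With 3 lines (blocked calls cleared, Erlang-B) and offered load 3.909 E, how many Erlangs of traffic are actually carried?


B(3,3.909) = 0.442366 (Erlang-B)
Carried load = a(1 − B) = 3.909·(1 − 0.442366) = 3.909·0.557634 = 2.1798 E

Final: 2.1798 Erlangs


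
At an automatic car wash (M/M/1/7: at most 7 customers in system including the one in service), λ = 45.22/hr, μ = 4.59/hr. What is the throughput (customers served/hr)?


ρ = 9.8519; P_K = (1−ρ)ρ^7/(1−ρ^8) = 0.898496
λ_eff = λ(1 − P_K) = 45.22·(1 − 0.898496) = 45.22·0.101504 = 4.5900 /hr

Final: 4.5900 /hr


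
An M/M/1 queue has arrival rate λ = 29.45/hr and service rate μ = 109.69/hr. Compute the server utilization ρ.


ρ = λ/μ = 29.45/109.69 = 0.2685

Final: 0.2685


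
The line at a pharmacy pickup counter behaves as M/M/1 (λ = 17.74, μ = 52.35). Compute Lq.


ρ = 17.74/52.35 = 0.3389
Lq = ρ²/(1−ρ) = 0.1148/0.6611 = 0.1737

Final: 0.1737


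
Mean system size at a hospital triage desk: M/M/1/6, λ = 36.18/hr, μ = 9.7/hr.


ρ = 36.18/9.7 = 3.7299
L = ρ[1 − (K+1)ρ^K + Kρ^(K+1)] / [(1−ρ)(1−ρ^(K+1))]
Numerator: 3.7299·(1 − 7·2692.656594 + 6·10043.331503) = 154463.956042
Denominator: (-2.7299)·(-10042.331503) = 27414.529711
L = 154463.956042/27414.529711 = 5.6344

Final: 5.6344


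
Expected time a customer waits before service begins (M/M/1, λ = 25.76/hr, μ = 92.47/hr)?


ρ = 25.76/92.47 = 0.2786
Wq = ρ/(μ−λ) = 0.2786/(92.47 − 25.76) = 0.2786/66.71 = 0.004176 hr

Final: 0.004176 hr


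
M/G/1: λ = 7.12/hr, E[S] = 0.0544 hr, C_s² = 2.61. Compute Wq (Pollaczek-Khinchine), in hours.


ρ = λ·E[S] = 7.12·0.0544 = 0.3873
E[S²] = E[S]²(1+C_s²) = 0.0544²·(1+2.61) = 0.010683
Wq = λ·E[S²]/(2(1−ρ)) = 7.12·0.010683/(2·0.6127) = 0.06208 hr

Final: 0.06208 hr


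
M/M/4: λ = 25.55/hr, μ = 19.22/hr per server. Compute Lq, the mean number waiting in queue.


a = λ/μ = 1.3293; ρ = a/4 = 0.3323
P₀ = 0.263204
Lq = P₀·a^c·ρ / (c!·(1−ρ)²) = 0.263204·3.12284·0.3323/(24·0.44578)
= 0.02553

Final: 0.02553


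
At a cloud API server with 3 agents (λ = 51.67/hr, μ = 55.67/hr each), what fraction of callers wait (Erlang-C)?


a = λ/μ = 0.9281; ρ = a/3 = 0.3094
P₀ = 0.391875 (from M/M/c formula)
C(c,a) = [a^c/(c!(1−ρ))]·P₀ = [0.79956/(6·0.6906)]·0.391875
= 0.19296·0.391875 = 0.075615

Final: 0.075615


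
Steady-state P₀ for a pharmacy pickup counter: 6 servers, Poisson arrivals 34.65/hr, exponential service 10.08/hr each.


a = λ/μ = 34.65/10.08 = 3.4375; ρ = a/c = 0.5729
Σ_{k=0}^{5} a^k/k! (terms k=0..5) = 1.00000 + 3.43750 + 5.90820 + 6.76982 + 5.81781 + 3.99974 = 26.93307
Tail: a^6/(6!(1−ρ)) = 1649.89475/(720·0.4271) = 5.36551
P₀ = 1/(26.93307 + 5.36551) = 1/32.29859 = 0.030961

Final: 0.030961


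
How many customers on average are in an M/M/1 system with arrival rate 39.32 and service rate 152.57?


ρ = λ/μ = 39.32/152.57 = 0.2577
L = ρ/(1−ρ) = 0.2577/(1 − 0.2577) = 0.2577/0.7423 = 0.3472

Final: 0.3472


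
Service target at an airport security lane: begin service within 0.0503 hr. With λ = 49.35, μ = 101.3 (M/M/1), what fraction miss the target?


ρ = 49.35/101.3 = 0.4872
P(Wq > t) = ρ·e^{−(μ−λ)t} = 0.4872·e^{−2.6131}
= 0.4872·0.073308 = 0.035713

Final: 0.035713


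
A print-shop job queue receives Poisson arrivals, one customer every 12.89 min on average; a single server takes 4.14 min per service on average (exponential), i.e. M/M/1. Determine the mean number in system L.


λ = 60/12.89 = 4.6548 /hr
μ = 60/4.14 = 14.4928 /hr
ρ = λ/μ = 4.6548/14.4928 = 0.3212
L = ρ/(1−ρ) = 0.3212/0.6788 = 0.4731

Final: 0.4731


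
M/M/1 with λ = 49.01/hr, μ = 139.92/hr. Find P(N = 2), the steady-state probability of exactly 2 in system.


ρ = 49.01/139.92 = 0.3503
P_n = (1−ρ)·ρ^n = (1 − 0.3503)·0.3503^2 = 0.6497·0.122690 = 0.079715

Final: 0.079715


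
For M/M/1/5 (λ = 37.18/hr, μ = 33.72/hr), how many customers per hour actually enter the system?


ρ = 1.1026; P_K = (1−ρ)ρ^5/(1−ρ^6) = 0.209835
λ_eff = λ(1 − P_K) = 37.18·(1 − 0.209835) = 37.18·0.790165 = 29.3783 /hr

Final: 29.3783 /hr


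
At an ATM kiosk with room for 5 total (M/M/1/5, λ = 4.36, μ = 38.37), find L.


ρ = 4.36/38.37 = 0.1136
L = ρ[1 − (K+1)ρ^K + Kρ^(K+1)] / [(1−ρ)(1−ρ^(K+1))]
Numerator: 0.1136·(1 − 6·0.00001894 + 5·0.000002153) = 0.113619
Denominator: (0.8864)·(0.999998) = 0.886368
L = 0.113619/0.886368 = 0.1282

Final: 0.1282


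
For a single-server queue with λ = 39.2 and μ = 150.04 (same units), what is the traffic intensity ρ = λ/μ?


ρ = λ/μ = 39.2/150.04 = 0.2613

Final: 0.2613


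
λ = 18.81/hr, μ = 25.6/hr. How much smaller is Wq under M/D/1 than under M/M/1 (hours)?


ρ = 18.81/25.6 = 0.7348
Wq(M/M/1) = ρ/(μ−λ) = 0.7348/6.79 = 0.10821 hr
Wq(M/D/1) = ρ/(2(μ−λ)) = 0.05411 hr
Savings = 0.10821 − 0.05411 = 0.05411 hr

Final: 0.05411 hr


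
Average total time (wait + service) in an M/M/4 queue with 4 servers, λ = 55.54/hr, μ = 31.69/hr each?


a = 1.7526; ρ = 0.4382; P₀ = 0.169914
Lq = P₀·a^c·ρ/(c!(1−ρ)²) = 0.09271
Wq = Lq/λ = 0.09271/55.54 = 0.001669 hr
W = Wq + 1/μ = 0.001669 + 0.03156 = 0.03322 hr

Final: 0.03322 hr


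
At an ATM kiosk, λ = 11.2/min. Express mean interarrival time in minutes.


Mean interarrival time = 1/λ = 1/11.2 minute = 0.08929 minute
In minutes: 0.08929 × 1 = 0.08929 min

Final: 0.08929 min


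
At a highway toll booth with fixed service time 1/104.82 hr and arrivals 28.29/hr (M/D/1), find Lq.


ρ = 28.29/104.82 = 0.2699
M/D/1: Lq = ρ²/(2(1−ρ)) = 0.07284/(2·0.7301) = 0.04988

Final: 0.04988


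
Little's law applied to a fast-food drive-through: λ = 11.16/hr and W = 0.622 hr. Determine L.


L = λW = 11.16·0.622 = 6.9415

Final: 6.9415


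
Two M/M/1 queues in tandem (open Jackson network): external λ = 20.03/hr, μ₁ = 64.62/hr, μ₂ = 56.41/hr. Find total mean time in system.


Each node sees arrival rate λ = 20.03/hr (tandem ⇒ throughput preserved).
W₁ = 1/(μ₁−λ) = 1/(64.62−20.03) = 0.02243 hr
W₂ = 1/(μ₂−λ) = 1/(56.41−20.03) = 0.02749 hr
W_total = W₁ + W₂ = 0.02243 + 0.02749 = 0.04991 hr

Final: 0.04991 hr


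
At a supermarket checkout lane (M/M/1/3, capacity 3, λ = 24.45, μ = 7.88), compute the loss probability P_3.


ρ = λ/μ = 24.45/7.88 = 3.1028
P_K = (1−ρ)ρ^K/(1−ρ^(K+1)) = (-2.1028·29.871562)/(1 − 92.685241)
= -62.813679/-91.685241 = 0.685101

Final: 0.685101


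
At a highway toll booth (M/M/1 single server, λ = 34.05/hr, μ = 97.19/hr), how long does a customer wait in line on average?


ρ = 34.05/97.19 = 0.3503
Wq = ρ/(μ−λ) = 0.3503/(97.19 − 34.05) = 0.3503/63.14 = 0.005549 hr

Final: 0.005549 hr


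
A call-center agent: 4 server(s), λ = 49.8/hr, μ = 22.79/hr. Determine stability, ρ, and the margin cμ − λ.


Total capacity cμ = 4·22.79 = 91.16/hr
ρ = λ/(cμ) = 49.8/91.16 = 0.5463
Stable ⇔ ρ < 1: YES
Spare capacity = cμ − λ = 91.16 − 49.8 = 41.36/hr

Final: ρ = 0.5463; stable; margin = 41.36/hr


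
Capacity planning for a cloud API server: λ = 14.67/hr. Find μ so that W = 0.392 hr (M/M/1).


W = 1/(μ−λ) ⇒ μ − λ = 1/W = 1/0.392 = 2.5510
μ = λ + 1/W = 14.67 + 2.5510 = 17.2210 per hr

Final: 17.2210 /hr


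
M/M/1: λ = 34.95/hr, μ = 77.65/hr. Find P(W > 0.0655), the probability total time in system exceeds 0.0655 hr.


W ~ Exponential(μ−λ) for M/M/1.
μ − λ = 77.65 − 34.95 = 42.7000
P(W > t) = e^{−(μ−λ)t} = e^{−2.7969} = 0.061002

Final: 0.061002


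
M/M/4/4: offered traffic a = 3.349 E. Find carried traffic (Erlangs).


B(4,3.349) = 0.244257 (Erlang-B)
Carried load = a(1 − B) = 3.349·(1 − 0.244257) = 3.349·0.755743 = 2.5310 E

Final: 2.5310 Erlangs


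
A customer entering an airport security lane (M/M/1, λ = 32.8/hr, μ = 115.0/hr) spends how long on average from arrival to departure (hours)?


W = 1/(μ−λ) = 1/(115.0 − 32.8) = 1/82.20 = 0.01217 hr

Final: 0.01217 hr


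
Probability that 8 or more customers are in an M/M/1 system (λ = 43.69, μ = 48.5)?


ρ = 43.69/48.5 = 0.9008
P(N ≥ n) = ρ^n = 0.9008^8 = 0.433633

Final: 0.433633


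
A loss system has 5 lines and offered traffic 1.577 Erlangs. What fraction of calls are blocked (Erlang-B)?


B(c,a) = (a^c/c!) / Σ_{k=0}^{c} a^k/k!
a^5/5! = 0.081279
Σ terms (k=0..5): 1.00000 + 1.57700 + 1.24346 + 0.65365 + 0.25770 + 0.08128 = 4.813092
B = 0.081279/4.813092 = 0.016887

Final: 0.016887


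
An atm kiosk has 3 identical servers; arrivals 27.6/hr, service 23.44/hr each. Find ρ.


ρ = λ/(cμ) = 27.6/(3·23.44) = 27.6/70.32 = 0.3925

Final: 0.3925


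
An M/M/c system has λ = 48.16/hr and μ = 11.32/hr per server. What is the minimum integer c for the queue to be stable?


Stability requires cμ > λ ⇔ c > λ/μ.
λ/μ = 48.16/11.32 = 4.2544
Minimum integer c = ⌊4.2544⌋ + 1 = 5
Check: 5·11.32 = 56.60 > 48.16, while 4·11.32 = 45.28 ≤ 48.16

Final: 5 servers


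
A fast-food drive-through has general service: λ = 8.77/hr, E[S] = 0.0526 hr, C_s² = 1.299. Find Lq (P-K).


ρ = λ·E[S] = 8.77·0.0526 = 0.4613
Lq = ρ²(1+C_s²)/(2(1−ρ)) = 0.2128·(1+1.299)/(2·0.5387)
= 0.2128·2.2990/1.0774 = 0.45408

Final: 0.45408


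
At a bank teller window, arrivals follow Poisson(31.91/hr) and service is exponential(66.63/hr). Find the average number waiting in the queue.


ρ = 31.91/66.63 = 0.4789
Lq = ρ²/(1−ρ) = 0.2294/0.5211 = 0.4402

Final: 0.4402


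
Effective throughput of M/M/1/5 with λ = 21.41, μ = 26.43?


ρ = 0.8101; P_K = (1−ρ)ρ^5/(1−ρ^6) = 0.092347
λ_eff = λ(1 − P_K) = 21.41·(1 − 0.092347) = 21.41·0.907653 = 19.4329 /hr

Final: 19.4329 /hr


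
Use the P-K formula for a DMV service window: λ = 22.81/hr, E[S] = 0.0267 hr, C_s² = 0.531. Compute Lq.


ρ = λ·E[S] = 22.81·0.0267 = 0.6090
Lq = ρ²(1+C_s²)/(2(1−ρ)) = 0.3709·(1+0.531)/(2·0.3910)
= 0.3709·1.5310/0.7819 = 0.72623

Final: 0.72623


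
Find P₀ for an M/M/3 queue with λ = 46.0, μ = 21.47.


a = λ/μ = 46.0/21.47 = 2.1425; ρ = a/c = 0.7142
Σ_{k=0}^{2} a^k/k! (terms k=0..2) = 1.00000 + 2.14252 + 2.29521 = 5.43773
Tail: a^3/(3!(1−ρ)) = 9.83507/(6·0.2858) = 5.73490
P₀ = 1/(5.43773 + 5.73490) = 1/11.17263 = 0.089504

Final: 0.089504


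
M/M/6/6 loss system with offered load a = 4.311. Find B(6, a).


B(c,a) = (a^c/c!) / Σ_{k=0}^{c} a^k/k!
a^6/6! = 8.915293
Σ terms (k=0..6): 1.00000 + 4.31100 + 9.29236 + 13.35312 + 14.39133 + 12.40820 + 8.91529 = 63.671306
B = 8.915293/63.671306 = 0.140021

Final: 0.140021


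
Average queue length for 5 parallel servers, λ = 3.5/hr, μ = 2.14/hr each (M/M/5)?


a = λ/μ = 1.6355; ρ = a/5 = 0.3271
P₀ = 0.194357
Lq = P₀·a^c·ρ / (c!·(1−ρ)²) = 0.194357·11.70230·0.3271/(120·0.45279)
= 0.01369

Final: 0.01369


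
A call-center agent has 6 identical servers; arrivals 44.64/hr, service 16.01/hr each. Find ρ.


ρ = λ/(cμ) = 44.64/(6·16.01) = 44.64/96.06 = 0.4647

Final: 0.4647


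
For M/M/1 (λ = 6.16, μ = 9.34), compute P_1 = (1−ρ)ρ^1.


ρ = 6.16/9.34 = 0.6595
P_n = (1−ρ)·ρ^n = (1 − 0.6595)·0.6595^1 = 0.3405·0.659529 = 0.224551

Final: 0.224551


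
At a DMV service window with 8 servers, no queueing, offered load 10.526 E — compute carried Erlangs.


B(8,10.526) = 0.362277 (Erlang-B)
Carried load = a(1 − B) = 10.526·(1 − 0.362277) = 10.526·0.637723 = 6.7127 E

Final: 6.7127 Erlangs


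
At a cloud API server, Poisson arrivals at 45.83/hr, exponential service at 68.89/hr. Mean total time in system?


W = 1/(μ−λ) = 1/(68.89 − 45.83) = 1/23.06 = 0.04337 hr

Final: 0.04337 hr


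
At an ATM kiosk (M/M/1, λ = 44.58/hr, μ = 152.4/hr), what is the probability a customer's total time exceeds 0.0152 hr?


W ~ Exponential(μ−λ) for M/M/1.
μ − λ = 152.4 − 44.58 = 107.8200
P(W > t) = e^{−(μ−λ)t} = e^{−1.6389} = 0.194201

Final: 0.194201


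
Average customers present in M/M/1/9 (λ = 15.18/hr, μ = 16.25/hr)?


ρ = 15.18/16.25 = 0.9342
L = ρ[1 − (K+1)ρ^K + Kρ^(K+1)] / [(1−ρ)(1−ρ^(K+1))]
Numerator: 0.9342·(1 − 10·0.541709 + 9·0.506039) = 0.128228
Denominator: (0.06585)·(0.493961) = 0.032525
L = 0.128228/0.032525 = 3.9424

Final: 3.9424


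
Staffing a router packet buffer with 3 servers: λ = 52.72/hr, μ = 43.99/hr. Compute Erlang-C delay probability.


a = λ/μ = 1.1985; ρ = a/3 = 0.3995
P₀ = 0.294608 (from M/M/c formula)
C(c,a) = [a^c/(c!(1−ρ))]·P₀ = [1.72133/(6·0.6005)]·0.294608
= 0.47774·0.294608 = 0.140745

Final: 0.140745


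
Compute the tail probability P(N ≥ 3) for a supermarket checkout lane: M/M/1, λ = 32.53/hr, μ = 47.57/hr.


ρ = 32.53/47.57 = 0.6838
P(N ≥ n) = ρ^n = 0.6838^3 = 0.319781

Final: 0.319781


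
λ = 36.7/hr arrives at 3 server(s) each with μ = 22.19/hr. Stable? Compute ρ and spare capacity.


Total capacity cμ = 3·22.19 = 66.57/hr
ρ = λ/(cμ) = 36.7/66.57 = 0.5513
Stable ⇔ ρ < 1: YES
Spare capacity = cμ − λ = 66.57 − 36.7 = 29.87/hr

Final: ρ = 0.5513; stable; margin = 29.87/hr


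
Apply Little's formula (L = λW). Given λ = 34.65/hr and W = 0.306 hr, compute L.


L = λW = 34.65·0.306 = 10.6029

Final: 10.6029


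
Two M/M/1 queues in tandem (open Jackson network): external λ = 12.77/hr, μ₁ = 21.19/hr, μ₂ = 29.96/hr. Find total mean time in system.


Each node sees arrival rate λ = 12.77/hr (tandem ⇒ throughput preserved).
W₁ = 1/(μ₁−λ) = 1/(21.19−12.77) = 0.11876 hr
W₂ = 1/(μ₂−λ) = 1/(29.96−12.77) = 0.05817 hr
W_total = W₁ + W₂ = 0.11876 + 0.05817 = 0.17694 hr

Final: 0.17694 hr


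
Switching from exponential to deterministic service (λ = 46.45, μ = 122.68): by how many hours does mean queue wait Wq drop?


ρ = 46.45/122.68 = 0.3786
Wq(M/M/1) = ρ/(μ−λ) = 0.3786/76.23 = 0.004967 hr
Wq(M/D/1) = ρ/(2(μ−λ)) = 0.002483 hr
Savings = 0.004967 − 0.002483 = 0.002483 hr

Final: 0.002483 hr


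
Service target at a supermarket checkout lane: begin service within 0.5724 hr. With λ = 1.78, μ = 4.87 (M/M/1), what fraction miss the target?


ρ = 1.78/4.87 = 0.3655
P(Wq > t) = ρ·e^{−(μ−λ)t} = 0.3655·e^{−1.7687}
= 0.3655·0.170552 = 0.062337

Final: 0.062337


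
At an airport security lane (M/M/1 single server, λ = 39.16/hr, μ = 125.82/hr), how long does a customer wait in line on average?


ρ = 39.16/125.82 = 0.3112
Wq = ρ/(μ−λ) = 0.3112/(125.82 − 39.16) = 0.3112/86.66 = 0.003591 hr

Final: 0.003591 hr


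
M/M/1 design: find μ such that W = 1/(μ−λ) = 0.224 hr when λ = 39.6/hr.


W = 1/(μ−λ) ⇒ μ − λ = 1/W = 1/0.224 = 4.4643
μ = λ + 1/W = 39.6 + 4.4643 = 44.0643 per hr

Final: 44.0643 /hr


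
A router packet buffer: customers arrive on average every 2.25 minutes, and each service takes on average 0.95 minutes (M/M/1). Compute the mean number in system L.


λ = 60/2.25 = 26.6667 /hr
μ = 60/0.95 = 63.1579 /hr
ρ = λ/μ = 26.6667/63.1579 = 0.4222
L = ρ/(1−ρ) = 0.4222/0.5778 = 0.7308

Final: 0.7308


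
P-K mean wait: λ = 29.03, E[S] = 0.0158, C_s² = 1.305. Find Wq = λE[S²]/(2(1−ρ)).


ρ = λ·E[S] = 29.03·0.0158 = 0.4587
E[S²] = E[S]²(1+C_s²) = 0.0158²·(1+1.305) = 0.0005754
Wq = λ·E[S²]/(2(1−ρ)) = 29.03·0.0005754/(2·0.5413) = 0.01543 hr

Final: 0.01543 hr


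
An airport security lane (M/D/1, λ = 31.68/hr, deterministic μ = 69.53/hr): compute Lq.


ρ = 31.68/69.53 = 0.4556
M/D/1: Lq = ρ²/(2(1−ρ)) = 0.2076/(2·0.5444) = 0.19068

Final: 0.19068


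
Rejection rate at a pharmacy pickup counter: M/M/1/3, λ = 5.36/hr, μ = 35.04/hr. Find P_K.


ρ = λ/μ = 5.36/35.04 = 0.1530
P_K = (1−ρ)ρ^K/(1−ρ^(K+1)) = (0.8470·0.003579)/(1 − 0.0005475)
= 0.003032/0.999452 = 0.003033

Final: 0.003033


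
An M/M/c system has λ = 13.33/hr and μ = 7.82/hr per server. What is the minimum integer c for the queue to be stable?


Stability requires cμ > λ ⇔ c > λ/μ.
λ/μ = 13.33/7.82 = 1.7046
Minimum integer c = ⌊1.7046⌋ + 1 = 2
Check: 2·7.82 = 15.64 > 13.33, while 1·7.82 = 7.82 ≤ 13.33

Final: 2 servers


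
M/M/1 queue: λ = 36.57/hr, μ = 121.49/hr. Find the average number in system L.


ρ = λ/μ = 36.57/121.49 = 0.3010
L = ρ/(1−ρ) = 0.3010/(1 − 0.3010) = 0.3010/0.6990 = 0.4306

Final: 0.4306


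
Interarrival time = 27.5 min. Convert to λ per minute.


λ = 1/(interarrival time) in consistent units.
1 minute = 1 min, so λ = 1/27.5 = 0.03636 per minute

Final: 0.03636 /min


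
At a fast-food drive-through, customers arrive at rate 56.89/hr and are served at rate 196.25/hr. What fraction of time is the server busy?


ρ = λ/μ = 56.89/196.25 = 0.2899

Final: 0.2899


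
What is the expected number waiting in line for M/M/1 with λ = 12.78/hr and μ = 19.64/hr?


ρ = 12.78/19.64 = 0.6507
Lq = ρ²/(1−ρ) = 0.4234/0.3493 = 1.2123

Final: 1.2123


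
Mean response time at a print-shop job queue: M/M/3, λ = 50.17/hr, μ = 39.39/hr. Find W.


a = 1.2737; ρ = 0.4246; P₀ = 0.271500
Lq = P₀·a^c·ρ/(c!(1−ρ)²) = 0.11987
Wq = Lq/λ = 0.11987/50.17 = 0.002389 hr
W = Wq + 1/μ = 0.002389 + 0.02539 = 0.02778 hr

Final: 0.02778 hr


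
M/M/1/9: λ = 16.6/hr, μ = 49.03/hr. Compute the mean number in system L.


ρ = 16.6/49.03 = 0.3386
L = ρ[1 − (K+1)ρ^K + Kρ^(K+1)] / [(1−ρ)(1−ρ^(K+1))]
Numerator: 0.3386·(1 − 10·0.00005845 + 9·0.00001979) = 0.338431
Denominator: (0.6614)·(0.999980) = 0.661419
L = 0.338431/0.661419 = 0.5117

Final: 0.5117


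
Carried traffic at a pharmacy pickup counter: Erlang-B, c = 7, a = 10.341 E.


B(7,10.341) = 0.423933 (Erlang-B)
Carried load = a(1 − B) = 10.341·(1 − 0.423933) = 10.341·0.576067 = 5.9571 E

Final: 5.9571 Erlangs


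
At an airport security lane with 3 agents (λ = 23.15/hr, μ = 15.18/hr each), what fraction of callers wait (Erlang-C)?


a = λ/μ = 1.5250; ρ = a/3 = 0.5083
P₀ = 0.204489 (from M/M/c formula)
C(c,a) = [a^c/(c!(1−ρ))]·P₀ = [3.54681/(6·0.4917)]·0.204489
= 1.20233·0.204489 = 0.245865

Final: 0.245865


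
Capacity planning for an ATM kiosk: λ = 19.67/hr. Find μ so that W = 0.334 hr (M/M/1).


W = 1/(μ−λ) ⇒ μ − λ = 1/W = 1/0.334 = 2.9940
μ = λ + 1/W = 19.67 + 2.9940 = 22.6640 per hr

Final: 22.6640 /hr


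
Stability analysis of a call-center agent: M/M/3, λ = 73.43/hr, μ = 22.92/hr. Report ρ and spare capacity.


Total capacity cμ = 3·22.92 = 68.76/hr
ρ = λ/(cμ) = 73.43/68.76 = 1.0679
Stable ⇔ ρ < 1: NO
Spare capacity = cμ − λ = 68.76 − 73.43 = -4.67/hr

Final: ρ = 1.0679; unstable; margin = -4.67/hr


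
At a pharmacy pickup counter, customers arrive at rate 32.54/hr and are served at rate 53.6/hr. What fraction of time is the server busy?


ρ = λ/μ = 32.54/53.6 = 0.6071

Final: 0.6071


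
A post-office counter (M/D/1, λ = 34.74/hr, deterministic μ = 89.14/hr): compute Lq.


ρ = 34.74/89.14 = 0.3897
M/D/1: Lq = ρ²/(2(1−ρ)) = 0.1519/(2·0.6103) = 0.12444

Final: 0.12444


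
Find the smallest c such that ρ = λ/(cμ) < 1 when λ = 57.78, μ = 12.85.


Stability requires cμ > λ ⇔ c > λ/μ.
λ/μ = 57.78/12.85 = 4.4965
Minimum integer c = ⌊4.4965⌋ + 1 = 5
Check: 5·12.85 = 64.25 > 57.78, while 4·12.85 = 51.40 ≤ 57.78

Final: 5 servers


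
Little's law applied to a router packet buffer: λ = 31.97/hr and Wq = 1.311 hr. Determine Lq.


Lq = λWq = 31.97·1.311 = 41.9127

Final: 41.9127


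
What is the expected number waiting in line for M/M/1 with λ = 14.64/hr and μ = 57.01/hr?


ρ = 14.64/57.01 = 0.2568
Lq = ρ²/(1−ρ) = 0.06594/0.7432 = 0.08873

Final: 0.08873


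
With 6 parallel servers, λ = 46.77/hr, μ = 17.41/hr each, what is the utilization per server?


ρ = λ/(cμ) = 46.77/(6·17.41) = 46.77/104.46 = 0.4477

Final: 0.4477


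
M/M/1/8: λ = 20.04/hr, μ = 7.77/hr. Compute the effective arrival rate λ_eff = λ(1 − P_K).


ρ = 2.5792; P_K = (1−ρ)ρ^8/(1−ρ^9) = 0.612397
λ_eff = λ(1 − P_K) = 20.04·(1 − 0.612397) = 20.04·0.387603 = 7.7676 /hr

Final: 7.7676 /hr


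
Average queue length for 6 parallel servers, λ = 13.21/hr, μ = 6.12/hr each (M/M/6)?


a = λ/μ = 2.1585; ρ = a/6 = 0.3597
P₀ = 0.115227
Lq = P₀·a^c·ρ / (c!·(1−ρ)²) = 0.115227·101.13661·0.3597/(720·0.40992)
= 0.01420

Final: 0.01420


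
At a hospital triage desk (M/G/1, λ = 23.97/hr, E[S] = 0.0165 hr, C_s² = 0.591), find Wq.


ρ = λ·E[S] = 23.97·0.0165 = 0.3955
E[S²] = E[S]²(1+C_s²) = 0.0165²·(1+0.591) = 0.0004331
Wq = λ·E[S²]/(2(1−ρ)) = 23.97·0.0004331/(2·0.6045) = 0.008588 hr

Final: 0.008588 hr


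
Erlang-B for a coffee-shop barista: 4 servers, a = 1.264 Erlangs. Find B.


B(c,a) = (a^c/c!) / Σ_{k=0}^{c} a^k/k!
a^4/4! = 0.106360
Σ terms (k=0..4): 1.00000 + 1.26400 + 0.79885 + 0.33658 + 0.10636 = 3.505789
B = 0.106360/3.505789 = 0.030338

Final: 0.030338


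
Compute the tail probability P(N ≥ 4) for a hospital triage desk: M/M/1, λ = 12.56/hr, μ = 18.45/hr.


ρ = 12.56/18.45 = 0.6808
P(N ≥ n) = ρ^n = 0.6808^4 = 0.214770

Final: 0.214770


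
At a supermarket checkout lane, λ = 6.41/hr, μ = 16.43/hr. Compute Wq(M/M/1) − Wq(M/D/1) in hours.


ρ = 6.41/16.43 = 0.3901
Wq(M/M/1) = ρ/(μ−λ) = 0.3901/10.02 = 0.03894 hr
Wq(M/D/1) = ρ/(2(μ−λ)) = 0.01947 hr
Savings = 0.03894 − 0.01947 = 0.01947 hr

Final: 0.01947 hr


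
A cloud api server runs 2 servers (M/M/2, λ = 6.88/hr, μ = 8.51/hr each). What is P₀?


a = λ/μ = 6.88/8.51 = 0.8085; ρ = a/c = 0.4042
Σ_{k=0}^{1} a^k/k! (terms k=0..1) = 1.00000 + 0.80846 = 1.80846
Tail: a^2/(2!(1−ρ)) = 0.65361/(2·0.5958) = 0.54854
P₀ = 1/(1.80846 + 0.54854) = 1/2.35700 = 0.424268

Final: 0.424268


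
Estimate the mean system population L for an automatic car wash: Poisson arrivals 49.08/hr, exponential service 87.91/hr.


ρ = λ/μ = 49.08/87.91 = 0.5583
L = ρ/(1−ρ) = 0.5583/(1 − 0.5583) = 0.5583/0.4417 = 1.2640

Final: 1.2640


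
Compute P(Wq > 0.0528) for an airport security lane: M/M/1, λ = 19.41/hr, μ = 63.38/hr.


ρ = 19.41/63.38 = 0.3062
P(Wq > t) = ρ·e^{−(μ−λ)t} = 0.3062·e^{−2.3216}
= 0.3062·0.098115 = 0.030047

Final: 0.030047


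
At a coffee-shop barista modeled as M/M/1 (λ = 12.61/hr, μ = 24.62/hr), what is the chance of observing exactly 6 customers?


ρ = 12.61/24.62 = 0.5122
P_n = (1−ρ)·ρ^n = (1 − 0.5122)·0.5122^6 = 0.4878·0.018054 = 0.008807

Final: 0.008807


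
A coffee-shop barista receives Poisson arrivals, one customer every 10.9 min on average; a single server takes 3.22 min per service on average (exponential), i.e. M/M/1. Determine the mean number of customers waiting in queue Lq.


λ = 60/10.9 = 5.5046 /hr
μ = 60/3.22 = 18.6335 /hr
ρ = λ/μ = 5.5046/18.6335 = 0.2954
Lq = ρ²/(1−ρ) = 0.08727/0.7046 = 0.1239

Final: 0.1239


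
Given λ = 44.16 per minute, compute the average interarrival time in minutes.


Mean interarrival time = 1/λ = 1/44.16 minute = 0.02264 minute
In minutes: 0.02264 × 1 = 0.02264 min

Final: 0.02264 min


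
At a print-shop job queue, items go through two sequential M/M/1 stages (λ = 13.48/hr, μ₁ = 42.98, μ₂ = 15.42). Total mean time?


Each node sees arrival rate λ = 13.48/hr (tandem ⇒ throughput preserved).
W₁ = 1/(μ₁−λ) = 1/(42.98−13.48) = 0.03390 hr
W₂ = 1/(μ₂−λ) = 1/(15.42−13.48) = 0.51546 hr
W_total = W₁ + W₂ = 0.03390 + 0.51546 = 0.54936 hr

Final: 0.54936 hr


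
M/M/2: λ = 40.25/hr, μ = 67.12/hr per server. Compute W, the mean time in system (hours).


a = 0.5997; ρ = 0.2998; P₀ = 0.538656
Lq = P₀·a^c·ρ/(c!(1−ρ)²) = 0.05924
Wq = Lq/λ = 0.05924/40.25 = 0.001472 hr
W = Wq + 1/μ = 0.001472 + 0.01490 = 0.01637 hr

Final: 0.01637 hr


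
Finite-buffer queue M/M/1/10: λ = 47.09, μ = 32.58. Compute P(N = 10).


ρ = λ/μ = 47.09/32.58 = 1.4454
P_K = (1−ρ)ρ^K/(1−ρ^(K+1)) = (-0.4454·39.790198)/(1 − 57.511370)
= -17.721172/-56.511370 = 0.313586

Final: 0.313586


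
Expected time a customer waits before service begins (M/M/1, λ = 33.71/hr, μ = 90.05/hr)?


ρ = 33.71/90.05 = 0.3743
Wq = ρ/(μ−λ) = 0.3743/(90.05 − 33.71) = 0.3743/56.34 = 0.006644 hr

Final: 0.006644 hr


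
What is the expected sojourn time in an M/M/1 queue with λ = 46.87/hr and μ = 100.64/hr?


W = 1/(μ−λ) = 1/(100.64 − 46.87) = 1/53.77 = 0.01860 hr

Final: 0.01860 hr


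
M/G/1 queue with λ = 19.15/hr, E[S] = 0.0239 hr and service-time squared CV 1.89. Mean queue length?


ρ = λ·E[S] = 19.15·0.0239 = 0.4577
Lq = ρ²(1+C_s²)/(2(1−ρ)) = 0.2095·(1+1.89)/(2·0.5423)
= 0.2095·2.8900/1.0846 = 0.55815

Final: 0.55815


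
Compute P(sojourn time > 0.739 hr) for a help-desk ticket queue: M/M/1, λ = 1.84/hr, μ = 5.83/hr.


W ~ Exponential(μ−λ) for M/M/1.
μ − λ = 5.83 − 1.84 = 3.9900
P(W > t) = e^{−(μ−λ)t} = e^{−2.9486} = 0.052413

Final: 0.052413


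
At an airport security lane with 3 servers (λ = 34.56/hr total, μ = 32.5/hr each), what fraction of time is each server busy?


ρ = λ/(cμ) = 34.56/(3·32.5) = 34.56/97.50 = 0.3545

Final: 0.3545


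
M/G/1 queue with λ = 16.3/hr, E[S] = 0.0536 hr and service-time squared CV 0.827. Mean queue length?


ρ = λ·E[S] = 16.3·0.0536 = 0.8737
Lq = ρ²(1+C_s²)/(2(1−ρ)) = 0.7633·(1+0.827)/(2·0.1263)
= 0.7633·1.8270/0.2526 = 5.52003

Final: 5.52003


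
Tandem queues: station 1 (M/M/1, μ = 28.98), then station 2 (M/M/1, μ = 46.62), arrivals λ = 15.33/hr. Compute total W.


Each node sees arrival rate λ = 15.33/hr (tandem ⇒ throughput preserved).
W₁ = 1/(μ₁−λ) = 1/(28.98−15.33) = 0.07326 hr
W₂ = 1/(μ₂−λ) = 1/(46.62−15.33) = 0.03196 hr
W_total = W₁ + W₂ = 0.07326 + 0.03196 = 0.10522 hr

Final: 0.10522 hr


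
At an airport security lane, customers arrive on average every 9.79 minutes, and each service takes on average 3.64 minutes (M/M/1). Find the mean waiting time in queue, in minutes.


λ = 60/9.79 = 6.1287 /hr
μ = 60/3.64 = 16.4835 /hr
ρ = λ/μ = 6.1287/16.4835 = 0.3718
Wq = ρ/(μ−λ) = 0.3718/(16.4835−6.1287) = 0.03591 hr
In minutes: 0.03591·60 = 2.154 min

Final: 2.154 min


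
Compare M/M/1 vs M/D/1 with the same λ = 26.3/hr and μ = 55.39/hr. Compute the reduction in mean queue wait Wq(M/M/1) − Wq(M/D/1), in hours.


ρ = 26.3/55.39 = 0.4748
Wq(M/M/1) = ρ/(μ−λ) = 0.4748/29.09 = 0.01632 hr
Wq(M/D/1) = ρ/(2(μ−λ)) = 0.008161 hr
Savings = 0.01632 − 0.008161 = 0.008161 hr

Final: 0.008161 hr


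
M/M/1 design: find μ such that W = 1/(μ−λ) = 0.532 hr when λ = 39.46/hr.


W = 1/(μ−λ) ⇒ μ − λ = 1/W = 1/0.532 = 1.8797
μ = λ + 1/W = 39.46 + 1.8797 = 41.3397 per hr

Final: 41.3397 /hr


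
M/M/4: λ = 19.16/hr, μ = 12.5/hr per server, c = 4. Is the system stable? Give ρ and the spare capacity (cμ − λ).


Total capacity cμ = 4·12.5 = 50.00/hr
ρ = λ/(cμ) = 19.16/50.00 = 0.3832
Stable ⇔ ρ < 1: YES
Spare capacity = cμ − λ = 50.00 − 19.16 = 30.84/hr

Final: ρ = 0.3832; stable; margin = 30.84/hr


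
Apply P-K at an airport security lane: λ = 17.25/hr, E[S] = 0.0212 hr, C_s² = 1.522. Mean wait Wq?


ρ = λ·E[S] = 17.25·0.0212 = 0.3657
E[S²] = E[S]²(1+C_s²) = 0.0212²·(1+1.522) = 0.001133
Wq = λ·E[S²]/(2(1−ρ)) = 17.25·0.001133/(2·0.6343) = 0.01541 hr

Final: 0.01541 hr


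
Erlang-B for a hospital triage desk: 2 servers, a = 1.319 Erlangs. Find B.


B(c,a) = (a^c/c!) / Σ_{k=0}^{c} a^k/k!
a^2/2! = 0.869880
Σ terms (k=0..2): 1.00000 + 1.31900 + 0.86988 = 3.188880
B = 0.869880/3.188880 = 0.272786

Final: 0.272786


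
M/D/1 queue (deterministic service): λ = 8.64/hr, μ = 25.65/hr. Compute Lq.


ρ = 8.64/25.65 = 0.3368
M/D/1: Lq = ρ²/(2(1−ρ)) = 0.1135/(2·0.6632) = 0.08555

Final: 0.08555


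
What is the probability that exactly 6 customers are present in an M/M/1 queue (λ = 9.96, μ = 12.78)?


ρ = 9.96/12.78 = 0.7793
P_n = (1−ρ)·ρ^n = (1 − 0.7793)·0.7793^6 = 0.2207·0.224063 = 0.049441

Final: 0.049441


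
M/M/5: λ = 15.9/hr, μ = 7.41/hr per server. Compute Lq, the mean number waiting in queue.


a = λ/μ = 2.1457; ρ = a/5 = 0.4291
P₀ = 0.115717
Lq = P₀·a^c·ρ / (c!·(1−ρ)²) = 0.115717·45.48776·0.4291/(120·0.32587)
= 0.05777

Final: 0.05777


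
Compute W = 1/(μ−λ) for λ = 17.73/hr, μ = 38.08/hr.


W = 1/(μ−λ) = 1/(38.08 − 17.73) = 1/20.35 = 0.04914 hr

Final: 0.04914 hr


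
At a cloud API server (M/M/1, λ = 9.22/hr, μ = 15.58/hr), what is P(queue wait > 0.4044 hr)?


ρ = 9.22/15.58 = 0.5918
P(Wq > t) = ρ·e^{−(μ−λ)t} = 0.5918·e^{−2.5720}
= 0.5918·0.076384 = 0.045203

Final: 0.045203


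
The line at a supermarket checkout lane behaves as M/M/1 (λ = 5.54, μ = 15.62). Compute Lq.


ρ = 5.54/15.62 = 0.3547
Lq = ρ²/(1−ρ) = 0.1258/0.6453 = 0.1949

Final: 0.1949


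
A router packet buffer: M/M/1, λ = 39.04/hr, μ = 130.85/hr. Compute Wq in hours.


ρ = 39.04/130.85 = 0.2984
Wq = ρ/(μ−λ) = 0.2984/(130.85 − 39.04) = 0.2984/91.81 = 0.003250 hr

Final: 0.003250 hr


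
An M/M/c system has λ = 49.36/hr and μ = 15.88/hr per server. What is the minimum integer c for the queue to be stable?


Stability requires cμ > λ ⇔ c > λ/μ.
λ/μ = 49.36/15.88 = 3.1083
Minimum integer c = ⌊3.1083⌋ + 1 = 4
Check: 4·15.88 = 63.52 > 49.36, while 3·15.88 = 47.64 ≤ 49.36

Final: 4 servers


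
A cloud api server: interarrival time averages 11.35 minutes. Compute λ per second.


λ = 1/(interarrival time) in consistent units.
1 second = 0.0166667 min, so λ = 0.0166667/11.35 = 0.001468 per second

Final: 0.001468 /sec


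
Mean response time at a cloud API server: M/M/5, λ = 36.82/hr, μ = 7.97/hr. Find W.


a = 4.6198; ρ = 0.9240; P₀ = 0.003542
Lq = P₀·a^c·ρ/(c!(1−ρ)²) = 9.92650
Wq = Lq/λ = 9.92650/36.82 = 0.26960 hr
W = Wq + 1/μ = 0.26960 + 0.12547 = 0.39507 hr

Final: 0.39507 hr


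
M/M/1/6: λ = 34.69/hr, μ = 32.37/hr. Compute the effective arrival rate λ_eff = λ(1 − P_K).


ρ = 1.0717; P_K = (1−ρ)ρ^6/(1−ρ^7) = 0.174154
λ_eff = λ(1 − P_K) = 34.69·(1 − 0.174154) = 34.69·0.825846 = 28.6486 /hr

Final: 28.6486 /hr


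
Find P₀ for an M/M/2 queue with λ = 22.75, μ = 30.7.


a = λ/μ = 22.75/30.7 = 0.7410; ρ = a/c = 0.3705
Σ_{k=0}^{1} a^k/k! (terms k=0..1) = 1.00000 + 0.74104 = 1.74104
Tail: a^2/(2!(1−ρ)) = 0.54914/(2·0.6295) = 0.43619
P₀ = 1/(1.74104 + 0.43619) = 1/2.17723 = 0.459299

Final: 0.459299


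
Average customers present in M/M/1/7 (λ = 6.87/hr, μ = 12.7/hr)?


ρ = 6.87/12.7 = 0.5409
L = ρ[1 − (K+1)ρ^K + Kρ^(K+1)] / [(1−ρ)(1−ρ^(K+1))]
Numerator: 0.5409·(1 − 8·0.013554 + 7·0.007332) = 0.510052
Denominator: (0.4591)·(0.992668) = 0.455689
L = 0.510052/0.455689 = 1.1193

Final: 1.1193


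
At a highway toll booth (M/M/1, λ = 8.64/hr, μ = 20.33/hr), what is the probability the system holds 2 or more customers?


ρ = 8.64/20.33 = 0.4250
P(N ≥ n) = ρ^n = 0.4250^2 = 0.180615

Final: 0.180615


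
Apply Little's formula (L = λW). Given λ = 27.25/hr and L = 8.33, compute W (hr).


W = L/λ = 8.33/27.25 = 0.3057 hr

Final: 0.3057 hr


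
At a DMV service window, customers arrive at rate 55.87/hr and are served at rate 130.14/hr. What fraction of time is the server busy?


ρ = λ/μ = 55.87/130.14 = 0.4293

Final: 0.4293


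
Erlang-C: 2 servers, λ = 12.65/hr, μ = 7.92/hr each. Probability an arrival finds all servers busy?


a = λ/μ = 1.5972; ρ = a/2 = 0.7986
P₀ = 0.111969 (from M/M/c formula)
C(c,a) = [a^c/(c!(1−ρ))]·P₀ = [2.55112/(2·0.2014)]·0.111969
= 6.33381·0.111969 = 0.709191

Final: 0.709191


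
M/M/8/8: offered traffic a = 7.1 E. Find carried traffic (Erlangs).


B(8,7.1) = 0.184571 (Erlang-B)
Carried load = a(1 − B) = 7.1·(1 − 0.184571) = 7.1·0.815429 = 5.7895 E

Final: 5.7895 Erlangs


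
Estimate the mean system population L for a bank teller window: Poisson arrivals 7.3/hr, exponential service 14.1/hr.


ρ = λ/μ = 7.3/14.1 = 0.5177
L = ρ/(1−ρ) = 0.5177/(1 − 0.5177) = 0.5177/0.4823 = 1.0735

Final: 1.0735


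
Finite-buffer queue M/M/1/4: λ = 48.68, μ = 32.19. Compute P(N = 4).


ρ = λ/μ = 48.68/32.19 = 1.5123
P_K = (1−ρ)ρ^K/(1−ρ^(K+1)) = (-0.5123·5.230201)/(1 − 7.909481)
= -2.679280/-6.909481 = 0.387769

Final: 0.387769


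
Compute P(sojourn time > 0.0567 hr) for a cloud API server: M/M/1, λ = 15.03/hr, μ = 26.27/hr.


W ~ Exponential(μ−λ) for M/M/1.
μ − λ = 26.27 − 15.03 = 11.2400
P(W > t) = e^{−(μ−λ)t} = e^{−0.6373} = 0.528714

Final: 0.528714


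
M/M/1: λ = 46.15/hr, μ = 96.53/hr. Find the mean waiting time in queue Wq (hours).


ρ = 46.15/96.53 = 0.4781
Wq = ρ/(μ−λ) = 0.4781/(96.53 − 46.15) = 0.4781/50.38 = 0.009490 hr

Final: 0.009490 hr


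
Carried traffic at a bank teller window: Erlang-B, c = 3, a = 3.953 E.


B(3,3.953) = 0.446424 (Erlang-B)
Carried load = a(1 − B) = 3.953·(1 − 0.446424) = 3.953·0.553576 = 2.1883 E

Final: 2.1883 Erlangs


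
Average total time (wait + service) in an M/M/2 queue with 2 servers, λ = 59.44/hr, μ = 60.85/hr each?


a = 0.9768; ρ = 0.4884; P₀ = 0.343712
Lq = P₀·a^c·ρ/(c!(1−ρ)²) = 0.30602
Wq = Lq/λ = 0.30602/59.44 = 0.005148 hr
W = Wq + 1/μ = 0.005148 + 0.01643 = 0.02158 hr

Final: 0.02158 hr


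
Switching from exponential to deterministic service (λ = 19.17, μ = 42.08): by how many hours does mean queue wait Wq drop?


ρ = 19.17/42.08 = 0.4556
Wq(M/M/1) = ρ/(μ−λ) = 0.4556/22.91 = 0.01988 hr
Wq(M/D/1) = ρ/(2(μ−λ)) = 0.009942 hr
Savings = 0.01988 − 0.009942 = 0.009942 hr

Final: 0.009942 hr


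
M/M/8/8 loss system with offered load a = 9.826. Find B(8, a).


B(c,a) = (a^c/c!) / Σ_{k=0}^{c} a^k/k!
a^8/8! = 2155.229659
Σ terms (k=0..8): 1.00000 + 9.82600 + 48.27514 + 158.11717 + 388.41482 + 763.31281 + 1250.05195 + 1754.71578 + 2155.22966 = 6528.943338
B = 2155.229659/6528.943338 = 0.330104

Final: 0.330104


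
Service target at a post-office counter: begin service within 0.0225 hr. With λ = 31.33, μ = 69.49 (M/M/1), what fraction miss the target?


ρ = 31.33/69.49 = 0.4509
P(Wq > t) = ρ·e^{−(μ−λ)t} = 0.4509·e^{−0.8586}
= 0.4509·0.423755 = 0.191053

Final: 0.191053


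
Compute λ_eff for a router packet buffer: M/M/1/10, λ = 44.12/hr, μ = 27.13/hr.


ρ = 1.6262; P_K = (1−ρ)ρ^10/(1−ρ^11) = 0.386925
λ_eff = λ(1 − P_K) = 44.12·(1 − 0.386925) = 44.12·0.613075 = 27.0489 /hr

Final: 27.0489 /hr
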